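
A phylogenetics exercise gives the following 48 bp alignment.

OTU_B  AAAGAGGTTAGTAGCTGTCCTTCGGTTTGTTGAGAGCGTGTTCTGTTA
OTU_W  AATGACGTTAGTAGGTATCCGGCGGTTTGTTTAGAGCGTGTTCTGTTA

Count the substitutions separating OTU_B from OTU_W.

7

Mismatches occur at site 3 (A/T), site 6 (G/C), site 15 (C/G), site 17 (G/A), site 21 (T/G), site 22 (T/G), site 32 (G/T).
That gives 7 mismatches out of 48 aligned sites, so the Hamming distance is 7.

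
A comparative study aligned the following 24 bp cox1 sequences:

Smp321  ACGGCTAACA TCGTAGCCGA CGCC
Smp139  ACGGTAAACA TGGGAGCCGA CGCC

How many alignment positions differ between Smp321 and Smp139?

Mismatches occur at site 5 (C/T), site 6 (T/A), site 12 (C/G), site 14 (T/G).
That gives 4 mismatches out of 24 aligned sites, so the Hamming distance is 4.

4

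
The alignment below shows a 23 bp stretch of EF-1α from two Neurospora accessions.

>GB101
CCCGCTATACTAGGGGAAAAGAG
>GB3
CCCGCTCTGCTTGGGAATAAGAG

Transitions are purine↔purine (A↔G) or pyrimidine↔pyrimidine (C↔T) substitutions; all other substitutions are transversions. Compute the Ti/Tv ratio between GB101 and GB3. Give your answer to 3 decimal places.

Differing sites — 7:A/C (Tv); 9:A/G (Ti); 12:A/T (Tv); 16:G/A (Ti); 18:A/T (Tv).
Of the 5 differences, 2 transitions and 3 transversions, so Ti/Tv = 2/3 = 0.667.

0.667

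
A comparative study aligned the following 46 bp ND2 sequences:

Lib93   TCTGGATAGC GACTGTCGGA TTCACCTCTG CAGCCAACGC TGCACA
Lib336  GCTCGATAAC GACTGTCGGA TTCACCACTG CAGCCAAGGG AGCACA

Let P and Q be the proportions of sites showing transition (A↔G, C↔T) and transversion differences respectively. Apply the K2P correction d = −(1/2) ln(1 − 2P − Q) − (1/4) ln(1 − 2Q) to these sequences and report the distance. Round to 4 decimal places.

The sequences differ at positions 1 (T/G, transversion), 4 (G/C, transversion), 9 (G/A, transition), 27 (T/A, transversion), 38 (C/G, transversion), 40 (C/G, transversion), 41 (T/A, transversion).
Of the 7 differences, 1 transition and 6 transversions over 46 sites: P = 1/46 = 0.021739, Q = 6/46 = 0.130435.
d = −0.5·ln(0.826087) − 0.25·ln(0.739130) = −0.5·(-0.191055) − 0.25·(-0.302281) = 0.1711.

0.1711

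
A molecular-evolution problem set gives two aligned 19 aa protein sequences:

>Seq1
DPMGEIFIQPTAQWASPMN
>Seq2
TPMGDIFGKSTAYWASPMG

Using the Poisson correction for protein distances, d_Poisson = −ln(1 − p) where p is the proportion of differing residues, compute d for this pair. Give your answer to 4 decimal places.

0.4595

The sequences differ at positions 1 (D/T), 5 (E/D), 8 (I/G), 9 (Q/K), 10 (P/S), 13 (Q/Y), 19 (N/G).
p = 7/19 = 0.368421.
d = −ln(1 − 0.368421) = −ln(0.631579) = 0.4595.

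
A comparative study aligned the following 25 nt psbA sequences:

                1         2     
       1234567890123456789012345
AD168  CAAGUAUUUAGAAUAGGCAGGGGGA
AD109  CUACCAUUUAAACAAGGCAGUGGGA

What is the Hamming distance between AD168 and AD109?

7

The sequences differ at positions 2 (A/U), 4 (G/C), 5 (U/C), 11 (G/A), 13 (A/C), 14 (U/A), 21 (G/U).
That gives 7 mismatches out of 25 aligned sites, so the Hamming distance is 7.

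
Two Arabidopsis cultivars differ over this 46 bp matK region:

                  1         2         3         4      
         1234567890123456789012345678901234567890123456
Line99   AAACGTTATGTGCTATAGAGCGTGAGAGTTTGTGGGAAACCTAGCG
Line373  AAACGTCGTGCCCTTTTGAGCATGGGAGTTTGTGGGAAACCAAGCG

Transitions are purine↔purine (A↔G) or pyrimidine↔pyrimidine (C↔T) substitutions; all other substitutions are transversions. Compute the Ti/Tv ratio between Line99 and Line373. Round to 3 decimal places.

1.250

The sequences differ at positions 7 (T/C, transition), 8 (A/G, transition), 11 (T/C, transition), 12 (G/C, transversion), 15 (A/T, transversion), 17 (A/T, transversion), 22 (G/A, transition), 25 (A/G, transition), 42 (T/A, transversion).
Of the 9 differences, 5 transitions and 4 transversions, so Ti/Tv = 5/4 = 1.250.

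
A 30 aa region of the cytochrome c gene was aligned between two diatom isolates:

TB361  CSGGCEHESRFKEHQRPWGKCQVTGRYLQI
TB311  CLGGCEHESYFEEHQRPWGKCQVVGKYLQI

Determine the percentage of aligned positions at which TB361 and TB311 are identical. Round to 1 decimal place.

Mismatches occur at site 2 (S→L), site 10 (R→Y), site 12 (K→E), site 24 (T→V), site 26 (R→K).
25 of the 30 sites match, so the percent identity is 25/30 × 100 = 83.3%.

83.3%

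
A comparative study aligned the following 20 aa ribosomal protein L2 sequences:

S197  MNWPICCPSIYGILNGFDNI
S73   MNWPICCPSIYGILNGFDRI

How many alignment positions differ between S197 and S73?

A single mismatch occurs at site 19 (N↔R).
That gives 1 mismatch out of 20 aligned sites, so the Hamming distance is 1.

1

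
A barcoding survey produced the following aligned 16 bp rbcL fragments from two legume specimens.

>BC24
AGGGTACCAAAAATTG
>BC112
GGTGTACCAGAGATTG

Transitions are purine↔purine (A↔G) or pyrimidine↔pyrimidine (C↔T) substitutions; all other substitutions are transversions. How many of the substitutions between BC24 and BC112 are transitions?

3

Mismatches occur at site 1 (A↔G, transition), site 3 (G↔T, transversion), site 10 (A↔G, transition), site 12 (A↔G, transition).
Of the 4 differences, 3 transitions and 1 transversion, so the answer is 3.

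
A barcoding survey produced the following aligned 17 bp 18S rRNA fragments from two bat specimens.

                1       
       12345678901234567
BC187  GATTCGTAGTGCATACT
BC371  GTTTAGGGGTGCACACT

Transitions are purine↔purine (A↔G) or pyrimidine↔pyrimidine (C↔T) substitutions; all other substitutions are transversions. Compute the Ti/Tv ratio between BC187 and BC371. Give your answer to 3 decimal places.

Differing sites — 2:A/T (Tv); 5:C/A (Tv); 7:T/G (Tv); 8:A/G (Ti); 14:T/C (Ti).
Of the 5 differences, 2 transitions and 3 transversions, so Ti/Tv = 2/3 = 0.667.

0.667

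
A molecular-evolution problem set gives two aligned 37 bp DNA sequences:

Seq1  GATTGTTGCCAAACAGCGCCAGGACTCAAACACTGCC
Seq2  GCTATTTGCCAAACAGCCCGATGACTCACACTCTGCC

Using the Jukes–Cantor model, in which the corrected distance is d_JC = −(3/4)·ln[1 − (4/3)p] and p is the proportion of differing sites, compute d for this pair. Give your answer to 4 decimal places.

0.2551

Differing sites — 2:A/C; 4:T/A; 5:G/T; 18:G/C; 20:C/G; 22:G/T; 29:A/C; 32:A/T.
p = 8/37 = 0.216216.
d = −0.75 · ln(1 − (4/3)·0.216216) = −0.75 · ln(0.711712) = −0.75 · (-0.340082) = 0.2551.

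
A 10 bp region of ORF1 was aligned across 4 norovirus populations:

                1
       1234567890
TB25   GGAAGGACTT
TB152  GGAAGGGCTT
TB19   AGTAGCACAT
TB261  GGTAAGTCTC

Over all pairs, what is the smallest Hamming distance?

Pairwise Hamming distances:
  TB25 vs TB152: 1
  TB25 vs TB19: 4
  TB25 vs TB261: 4
  TB152 vs TB19: 5
  TB152 vs TB261: 4
  TB19 vs TB261: 6
The smallest is 1, between TB25 and TB152.

1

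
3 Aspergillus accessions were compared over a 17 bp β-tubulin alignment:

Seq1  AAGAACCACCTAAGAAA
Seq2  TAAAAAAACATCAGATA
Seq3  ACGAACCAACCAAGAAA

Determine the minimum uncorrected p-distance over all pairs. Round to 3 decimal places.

Pairwise Hamming distances:
  Seq1 vs Seq2: 7
  Seq1 vs Seq3: 3
  Seq2 vs Seq3: 10
The smallest is 3 mismatches, between Seq1 and Seq3; p = 3/17 = 0.176.

0.176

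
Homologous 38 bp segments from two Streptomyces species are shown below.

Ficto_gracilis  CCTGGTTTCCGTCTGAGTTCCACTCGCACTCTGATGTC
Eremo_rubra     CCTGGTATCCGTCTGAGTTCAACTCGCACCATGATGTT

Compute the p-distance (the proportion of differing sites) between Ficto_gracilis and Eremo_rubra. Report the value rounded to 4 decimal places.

Mismatches occur at site 7 (T↔A), site 21 (C↔A), site 30 (T↔C), site 31 (C↔A), site 38 (C↔T).
There are 5 differences over 38 sites, so p = 5/38 = 0.1316.

0.1316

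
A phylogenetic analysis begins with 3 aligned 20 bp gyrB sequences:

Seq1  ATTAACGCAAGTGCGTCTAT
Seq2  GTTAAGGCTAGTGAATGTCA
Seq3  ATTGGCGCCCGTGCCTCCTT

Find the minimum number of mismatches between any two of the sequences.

Pairwise Hamming distances:
  Seq1 vs Seq2: 8
  Seq1 vs Seq3: 7
  Seq2 vs Seq3: 12
The smallest is 7, between Seq1 and Seq3.

7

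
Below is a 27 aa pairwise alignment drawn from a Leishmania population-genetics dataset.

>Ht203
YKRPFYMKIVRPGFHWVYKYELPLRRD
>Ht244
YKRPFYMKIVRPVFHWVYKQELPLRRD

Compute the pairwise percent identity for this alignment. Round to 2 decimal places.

The sequences differ at positions 13 (G/V), 20 (Y/Q).
25 of the 27 sites match, so the percent identity is 25/27 × 100 = 92.59%.

92.59%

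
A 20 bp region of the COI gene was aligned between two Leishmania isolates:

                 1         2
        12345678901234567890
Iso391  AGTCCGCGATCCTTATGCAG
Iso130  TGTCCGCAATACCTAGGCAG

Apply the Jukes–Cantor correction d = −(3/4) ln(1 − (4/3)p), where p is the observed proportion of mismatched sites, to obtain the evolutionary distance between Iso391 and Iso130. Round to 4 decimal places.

Mismatches occur at site 1 (A→T), site 8 (G→A), site 11 (C→A), site 13 (T→C), site 16 (T→G).
p = 5/20 = 0.250000.
d = −0.75 · ln(1 − (4/3)·0.250000) = −0.75 · ln(0.666667) = −0.75 · (-0.405465) = 0.3041.

0.3041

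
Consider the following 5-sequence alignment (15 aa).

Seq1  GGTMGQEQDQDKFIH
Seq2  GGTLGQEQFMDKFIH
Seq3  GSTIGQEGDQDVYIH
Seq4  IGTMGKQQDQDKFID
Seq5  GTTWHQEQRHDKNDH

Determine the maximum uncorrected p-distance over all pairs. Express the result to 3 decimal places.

0.733

Pairwise Hamming distances:
  Seq1 vs Seq2: 3
  Seq1 vs Seq3: 5
  Seq1 vs Seq4: 4
  Seq1 vs Seq5: 7
  Seq2 vs Seq3: 7
  Seq2 vs Seq4: 7
  Seq2 vs Seq5: 7
  Seq3 vs Seq4: 9
  Seq3 vs Seq5: 9
  Seq4 vs Seq5: 11
The largest is 11 mismatches, between Seq4 and Seq5; p = 11/15 = 0.733.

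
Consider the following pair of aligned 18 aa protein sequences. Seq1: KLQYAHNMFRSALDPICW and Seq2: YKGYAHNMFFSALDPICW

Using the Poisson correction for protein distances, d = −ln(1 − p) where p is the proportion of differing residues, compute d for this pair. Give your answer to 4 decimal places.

0.2513

The sequences differ at positions 1 (K/Y), 2 (L/K), 3 (Q/G), 10 (R/F).
p = 4/18 = 0.222222.
d = −ln(1 − 0.222222) = −ln(0.777778) = 0.2513.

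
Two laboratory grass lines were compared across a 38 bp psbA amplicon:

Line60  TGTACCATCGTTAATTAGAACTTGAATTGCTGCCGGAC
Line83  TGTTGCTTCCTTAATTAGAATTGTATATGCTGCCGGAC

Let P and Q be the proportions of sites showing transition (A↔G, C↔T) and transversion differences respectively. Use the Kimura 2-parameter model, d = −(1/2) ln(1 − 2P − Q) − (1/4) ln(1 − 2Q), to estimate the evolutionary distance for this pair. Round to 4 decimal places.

Mismatches occur at site 4 (A→T, transversion), site 5 (C→G, transversion), site 7 (A→T, transversion), site 10 (G→C, transversion), site 21 (C→T, transition), site 23 (T→G, transversion), site 24 (G→T, transversion), site 26 (A→T, transversion), site 27 (T→A, transversion).
Of the 9 differences, 1 transition and 8 transversions over 38 sites: P = 1/38 = 0.026316, Q = 8/38 = 0.210526.
d = −0.5·ln(0.736842) − 0.25·ln(0.578948) = −0.5·(-0.305382) − 0.25·(-0.546543) = 0.2893.

0.2893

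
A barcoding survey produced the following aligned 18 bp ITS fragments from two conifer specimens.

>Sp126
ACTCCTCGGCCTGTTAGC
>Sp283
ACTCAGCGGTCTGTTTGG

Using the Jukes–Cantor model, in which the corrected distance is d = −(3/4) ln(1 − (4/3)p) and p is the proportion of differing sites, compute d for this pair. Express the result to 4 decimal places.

The sequences differ at positions 5 (C/A), 6 (T/G), 10 (C/T), 16 (A/T), 18 (C/G).
p = 5/18 = 0.277778.
d = −0.75 · ln(1 − (4/3)·0.277778) = −0.75 · ln(0.629629) = −0.75 · (-0.462625) = 0.3470.

0.3470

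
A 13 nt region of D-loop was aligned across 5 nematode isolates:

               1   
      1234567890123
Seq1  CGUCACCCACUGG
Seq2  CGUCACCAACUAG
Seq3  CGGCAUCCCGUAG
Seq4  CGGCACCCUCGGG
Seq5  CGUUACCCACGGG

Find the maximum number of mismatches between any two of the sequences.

Pairwise Hamming distances:
  Seq1 vs Seq2: 2
  Seq1 vs Seq3: 5
  Seq1 vs Seq4: 3
  Seq1 vs Seq5: 2
  Seq2 vs Seq3: 5
  Seq2 vs Seq4: 5
  Seq2 vs Seq5: 4
  Seq3 vs Seq4: 5
  Seq3 vs Seq5: 7
  Seq4 vs Seq5: 3
The largest is 7, between Seq3 and Seq5.

7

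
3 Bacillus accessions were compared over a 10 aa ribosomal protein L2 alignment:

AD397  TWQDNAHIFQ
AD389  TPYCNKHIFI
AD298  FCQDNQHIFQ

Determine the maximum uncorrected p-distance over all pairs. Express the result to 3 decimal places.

0.600

Pairwise Hamming distances:
  AD397 vs AD389: 5
  AD397 vs AD298: 3
  AD389 vs AD298: 6
The largest is 6 mismatches, between AD389 and AD298; p = 6/10 = 0.600.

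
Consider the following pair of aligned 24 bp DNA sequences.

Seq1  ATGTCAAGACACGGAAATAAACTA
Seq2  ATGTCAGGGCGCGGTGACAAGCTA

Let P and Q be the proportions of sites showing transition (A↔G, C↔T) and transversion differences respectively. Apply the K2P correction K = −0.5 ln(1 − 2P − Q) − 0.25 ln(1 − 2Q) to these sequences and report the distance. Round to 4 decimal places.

0.4118

Mismatches occur at site 7 (A↔G, transition), site 9 (A↔G, transition), site 11 (A↔G, transition), site 15 (A↔T, transversion), site 16 (A↔G, transition), site 18 (T↔C, transition), site 21 (A↔G, transition).
Of the 7 differences, 6 transitions and 1 transversion over 24 sites: P = 6/24 = 0.250000, Q = 1/24 = 0.041667.
d = −0.5·ln(0.458333) − 0.25·ln(0.916666) = −0.5·(-0.780159) − 0.25·(-0.087012) = 0.4118.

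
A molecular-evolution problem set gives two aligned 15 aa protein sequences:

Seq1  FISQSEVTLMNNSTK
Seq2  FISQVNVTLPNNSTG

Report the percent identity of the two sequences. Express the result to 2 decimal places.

73.33%

Mismatches occur at site 5 (S/V), site 6 (E/N), site 10 (M/P), site 15 (K/G).
11 of the 15 sites match, so the percent identity is 11/15 × 100 = 73.33%.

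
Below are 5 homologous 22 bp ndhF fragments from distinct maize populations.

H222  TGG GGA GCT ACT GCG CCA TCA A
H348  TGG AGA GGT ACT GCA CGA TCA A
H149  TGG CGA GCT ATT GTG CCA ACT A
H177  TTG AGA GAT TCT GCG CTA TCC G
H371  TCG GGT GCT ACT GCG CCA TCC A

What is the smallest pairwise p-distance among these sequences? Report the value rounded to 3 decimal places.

0.136

Pairwise Hamming distances:
  H222 vs H348: 4
  H222 vs H149: 5
  H222 vs H177: 7
  H222 vs H371: 3
  H348 vs H149: 8
  H348 vs H177: 7
  H348 vs H371: 7
  H149 vs H177: 10
  H149 vs H371: 7
  H177 vs H371: 7
The smallest is 3 mismatches, between H222 and H371; p = 3/22 = 0.136.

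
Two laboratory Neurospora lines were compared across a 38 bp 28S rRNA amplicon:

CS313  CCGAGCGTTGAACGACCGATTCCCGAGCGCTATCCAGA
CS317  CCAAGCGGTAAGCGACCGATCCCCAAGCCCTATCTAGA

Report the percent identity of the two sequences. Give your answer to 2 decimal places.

78.95%

Differing sites — 3:G/A; 8:T/G; 10:G/A; 12:A/G; 21:T/C; 25:G/A; 29:G/C; 35:C/T.
30 of the 38 sites match, so the percent identity is 30/38 × 100 = 78.95%.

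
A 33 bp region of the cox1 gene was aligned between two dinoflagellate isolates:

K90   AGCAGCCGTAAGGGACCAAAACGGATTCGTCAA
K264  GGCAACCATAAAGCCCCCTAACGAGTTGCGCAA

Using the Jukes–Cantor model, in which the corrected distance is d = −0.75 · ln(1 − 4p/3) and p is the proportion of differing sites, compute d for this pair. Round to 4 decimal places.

The sequences differ at positions 1 (A/G), 5 (G/A), 8 (G/A), 12 (G/A), 14 (G/C), 15 (A/C), 18 (A/C), 19 (A/T), 24 (G/A), 25 (A/G), 28 (C/G), 29 (G/C), 30 (T/G).
p = 13/33 = 0.393939.
d = −0.75 · ln(1 − (4/3)·0.393939) = −0.75 · ln(0.474748) = −0.75 · (-0.744971) = 0.5587.

0.5587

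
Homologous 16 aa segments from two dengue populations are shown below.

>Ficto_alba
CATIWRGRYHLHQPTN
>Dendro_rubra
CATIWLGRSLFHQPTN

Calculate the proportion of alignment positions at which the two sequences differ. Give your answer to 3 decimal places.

Differing sites — 6:R/L; 9:Y/S; 10:H/L; 11:L/F.
There are 4 differences over 16 sites, so p = 4/16 = 0.250.

0.250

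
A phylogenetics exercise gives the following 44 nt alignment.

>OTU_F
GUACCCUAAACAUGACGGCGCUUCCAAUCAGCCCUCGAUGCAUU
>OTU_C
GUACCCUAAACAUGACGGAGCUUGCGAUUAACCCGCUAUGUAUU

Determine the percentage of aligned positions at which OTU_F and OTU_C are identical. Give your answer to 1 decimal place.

Differing sites — 19:C/A; 24:C/G; 26:A/G; 29:C/U; 31:G/A; 35:U/G; 37:G/U; 41:C/U.
36 of the 44 sites match, so the percent identity is 36/44 × 100 = 81.8%.

81.8%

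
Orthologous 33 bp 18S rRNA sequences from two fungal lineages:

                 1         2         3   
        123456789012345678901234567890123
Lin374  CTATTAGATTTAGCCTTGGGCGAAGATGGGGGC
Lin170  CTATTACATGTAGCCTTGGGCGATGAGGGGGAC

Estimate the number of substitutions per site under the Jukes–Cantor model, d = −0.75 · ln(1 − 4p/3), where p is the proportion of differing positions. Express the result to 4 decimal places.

Differing sites — 7:G/C; 10:T/G; 24:A/T; 27:T/G; 32:G/A.
p = 5/33 = 0.151515.
d = −0.75 · ln(1 − (4/3)·0.151515) = −0.75 · ln(0.797980) = −0.75 · (-0.225672) = 0.1693.

0.1693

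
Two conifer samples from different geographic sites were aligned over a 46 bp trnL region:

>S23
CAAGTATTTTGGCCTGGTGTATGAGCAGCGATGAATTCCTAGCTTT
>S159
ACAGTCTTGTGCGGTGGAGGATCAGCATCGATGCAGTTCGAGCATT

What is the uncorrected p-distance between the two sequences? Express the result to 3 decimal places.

The sequences differ at positions 1 (C/A), 2 (A/C), 6 (A/C), 9 (T/G), 12 (G/C), 13 (C/G), 14 (C/G), 18 (T/A), 20 (T/G), 23 (G/C), 28 (G/T), 34 (A/C), 36 (T/G), 38 (C/T), 40 (T/G), 44 (T/A).
There are 16 differences over 46 sites, so p = 16/46 = 0.348.

0.348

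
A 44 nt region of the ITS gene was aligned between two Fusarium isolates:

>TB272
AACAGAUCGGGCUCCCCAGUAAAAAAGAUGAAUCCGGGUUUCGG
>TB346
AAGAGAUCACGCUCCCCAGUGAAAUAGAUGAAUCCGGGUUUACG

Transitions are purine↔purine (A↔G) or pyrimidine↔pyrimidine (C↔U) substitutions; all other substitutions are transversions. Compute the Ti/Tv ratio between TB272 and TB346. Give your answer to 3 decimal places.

0.400

The sequences differ at positions 3 (C/G, transversion), 9 (G/A, transition), 10 (G/C, transversion), 21 (A/G, transition), 25 (A/U, transversion), 42 (C/A, transversion), 43 (G/C, transversion).
Of the 7 differences, 2 transitions and 5 transversions, so Ti/Tv = 2/5 = 0.400.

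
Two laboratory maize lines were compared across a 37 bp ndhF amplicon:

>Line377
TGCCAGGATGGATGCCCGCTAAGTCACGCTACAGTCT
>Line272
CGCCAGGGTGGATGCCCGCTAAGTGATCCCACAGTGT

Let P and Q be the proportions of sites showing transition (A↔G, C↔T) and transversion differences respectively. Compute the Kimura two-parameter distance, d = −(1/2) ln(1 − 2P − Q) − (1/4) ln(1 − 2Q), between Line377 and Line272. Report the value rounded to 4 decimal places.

0.2206

The sequences differ at positions 1 (T/C, transition), 8 (A/G, transition), 25 (C/G, transversion), 27 (C/T, transition), 28 (G/C, transversion), 30 (T/C, transition), 36 (C/G, transversion).
Of the 7 differences, 4 transitions and 3 transversions over 37 sites: P = 4/37 = 0.108108, Q = 3/37 = 0.081081.
d = −0.5·ln(0.702703) − 0.25·ln(0.837838) = −0.5·(-0.352821) − 0.25·(-0.176931) = 0.2206.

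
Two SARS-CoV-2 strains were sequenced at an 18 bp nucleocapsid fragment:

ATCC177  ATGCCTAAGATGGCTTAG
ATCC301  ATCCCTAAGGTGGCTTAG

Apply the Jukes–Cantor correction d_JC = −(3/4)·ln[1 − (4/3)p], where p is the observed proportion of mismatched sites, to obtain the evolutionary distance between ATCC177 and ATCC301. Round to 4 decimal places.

0.1203

Differing sites — 3:G/C; 10:A/G.
p = 2/18 = 0.111111.
d = −0.75 · ln(1 − (4/3)·0.111111) = −0.75 · ln(0.851852) = −0.75 · (-0.160342) = 0.1203.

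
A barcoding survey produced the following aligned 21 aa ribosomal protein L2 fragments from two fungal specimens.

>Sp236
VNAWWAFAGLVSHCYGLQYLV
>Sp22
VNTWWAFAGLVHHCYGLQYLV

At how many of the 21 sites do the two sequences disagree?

Mismatches occur at site 3 (A↔T), site 12 (S↔H).
That gives 2 mismatches out of 21 aligned sites, so the Hamming distance is 2.

2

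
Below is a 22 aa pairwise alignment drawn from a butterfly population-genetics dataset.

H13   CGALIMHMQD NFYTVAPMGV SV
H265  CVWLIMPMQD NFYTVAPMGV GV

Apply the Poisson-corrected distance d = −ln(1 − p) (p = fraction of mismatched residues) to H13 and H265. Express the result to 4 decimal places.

Mismatches occur at site 2 (G↔V), site 3 (A↔W), site 7 (H↔P), site 21 (S↔G).
p = 4/22 = 0.181818.
d = −ln(1 − 0.181818) = −ln(0.818182) = 0.2007.

0.2007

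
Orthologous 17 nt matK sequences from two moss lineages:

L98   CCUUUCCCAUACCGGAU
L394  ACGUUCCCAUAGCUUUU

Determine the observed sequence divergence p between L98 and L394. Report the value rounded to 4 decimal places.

0.3529

Mismatches occur at site 1 (C↔A), site 3 (U↔G), site 12 (C↔G), site 14 (G↔U), site 15 (G↔U), site 16 (A↔U).
There are 6 differences over 17 sites, so p = 6/17 = 0.3529.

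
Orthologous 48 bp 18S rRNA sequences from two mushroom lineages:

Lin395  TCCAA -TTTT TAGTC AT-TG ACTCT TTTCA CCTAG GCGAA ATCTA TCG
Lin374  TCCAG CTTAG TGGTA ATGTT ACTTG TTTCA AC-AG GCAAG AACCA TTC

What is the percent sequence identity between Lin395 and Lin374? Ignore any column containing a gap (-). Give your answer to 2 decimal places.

Excluding the 3 gap columns leaves 45 comparable sites.
Mismatches occur at site 5 (A/G), site 9 (T/A), site 10 (T/G), site 12 (A/G), site 15 (C/A), site 20 (G/T), site 24 (C/T), site 25 (T/G), site 31 (C/A), site 38 (G/A), site 40 (A/G), site 42 (T/A), site 44 (T/C), site 47 (C/T), site 48 (G/C).
30 of the 45 comparable sites match, so the percent identity is 30/45 × 100 = 66.67%.

66.67%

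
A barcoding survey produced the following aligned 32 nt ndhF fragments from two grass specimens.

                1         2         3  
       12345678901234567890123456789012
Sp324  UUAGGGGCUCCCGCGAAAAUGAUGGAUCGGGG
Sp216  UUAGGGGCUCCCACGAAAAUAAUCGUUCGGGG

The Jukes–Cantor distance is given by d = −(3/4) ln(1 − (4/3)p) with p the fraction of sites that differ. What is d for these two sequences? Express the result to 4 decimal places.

0.1367

Differing sites — 13:G/A; 21:G/A; 24:G/C; 26:A/U.
p = 4/32 = 0.125000.
d = −0.75 · ln(1 − (4/3)·0.125000) = −0.75 · ln(0.833333) = −0.75 · (-0.182322) = 0.1367.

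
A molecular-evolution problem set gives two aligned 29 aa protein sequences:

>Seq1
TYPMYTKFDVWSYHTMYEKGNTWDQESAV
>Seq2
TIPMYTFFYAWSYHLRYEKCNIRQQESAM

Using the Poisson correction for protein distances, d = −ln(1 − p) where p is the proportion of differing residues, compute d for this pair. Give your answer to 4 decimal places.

0.4769

Differing sites — 2:Y/I; 7:K/F; 9:D/Y; 10:V/A; 15:T/L; 16:M/R; 20:G/C; 22:T/I; 23:W/R; 24:D/Q; 29:V/M.
p = 11/29 = 0.379310.
d = −ln(1 − 0.379310) = −ln(0.620690) = 0.4769.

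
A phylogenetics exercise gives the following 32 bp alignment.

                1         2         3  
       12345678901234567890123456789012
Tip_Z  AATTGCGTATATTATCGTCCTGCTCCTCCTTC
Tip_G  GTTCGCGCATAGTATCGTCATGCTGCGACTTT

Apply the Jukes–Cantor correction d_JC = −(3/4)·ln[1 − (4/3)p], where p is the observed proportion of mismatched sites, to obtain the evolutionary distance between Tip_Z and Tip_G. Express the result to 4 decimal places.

Differing sites — 1:A/G; 2:A/T; 4:T/C; 8:T/C; 12:T/G; 20:C/A; 25:C/G; 27:T/G; 28:C/A; 32:C/T.
p = 10/32 = 0.312500.
d = −0.75 · ln(1 − (4/3)·0.312500) = −0.75 · ln(0.583333) = −0.75 · (-0.538997) = 0.4042.

0.4042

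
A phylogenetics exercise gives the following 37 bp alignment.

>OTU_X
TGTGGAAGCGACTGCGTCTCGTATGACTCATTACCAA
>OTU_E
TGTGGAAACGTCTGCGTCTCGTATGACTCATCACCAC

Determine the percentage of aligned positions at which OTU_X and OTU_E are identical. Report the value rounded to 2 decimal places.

89.19%

Differing sites — 8:G/A; 11:A/T; 32:T/C; 37:A/C.
33 of the 37 sites match, so the percent identity is 33/37 × 100 = 89.19%.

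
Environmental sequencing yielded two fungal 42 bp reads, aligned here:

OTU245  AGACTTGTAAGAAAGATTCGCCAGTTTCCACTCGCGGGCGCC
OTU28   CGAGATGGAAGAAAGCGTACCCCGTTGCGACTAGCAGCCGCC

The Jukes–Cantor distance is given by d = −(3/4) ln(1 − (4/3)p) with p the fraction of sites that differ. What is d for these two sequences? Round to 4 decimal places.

Differing sites — 1:A/C; 4:C/G; 5:T/A; 8:T/G; 16:A/C; 17:T/G; 19:C/A; 20:G/C; 23:A/C; 27:T/G; 29:C/G; 33:C/A; 36:G/A; 38:G/C.
p = 14/42 = 0.333333.
d = −0.75 · ln(1 − (4/3)·0.333333) = −0.75 · ln(0.555556) = −0.75 · (-0.587786) = 0.4408.

0.4408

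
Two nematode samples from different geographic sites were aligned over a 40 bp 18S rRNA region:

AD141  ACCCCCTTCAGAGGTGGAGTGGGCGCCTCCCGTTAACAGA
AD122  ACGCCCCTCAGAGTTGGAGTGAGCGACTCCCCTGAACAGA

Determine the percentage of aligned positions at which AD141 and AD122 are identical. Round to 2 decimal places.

82.50%

Mismatches occur at site 3 (C→G), site 7 (T→C), site 14 (G→T), site 22 (G→A), site 26 (C→A), site 32 (G→C), site 34 (T→G).
33 of the 40 sites match, so the percent identity is 33/40 × 100 = 82.50%.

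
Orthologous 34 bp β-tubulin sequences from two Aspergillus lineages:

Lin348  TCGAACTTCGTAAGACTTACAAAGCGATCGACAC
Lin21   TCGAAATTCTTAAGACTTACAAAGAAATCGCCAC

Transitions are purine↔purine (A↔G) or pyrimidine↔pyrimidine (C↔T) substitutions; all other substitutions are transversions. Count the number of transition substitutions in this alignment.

The sequences differ at positions 6 (C/A, transversion), 10 (G/T, transversion), 25 (C/A, transversion), 26 (G/A, transition), 31 (A/C, transversion).
Of the 5 differences, 1 transition and 4 transversions, so the answer is 1.

1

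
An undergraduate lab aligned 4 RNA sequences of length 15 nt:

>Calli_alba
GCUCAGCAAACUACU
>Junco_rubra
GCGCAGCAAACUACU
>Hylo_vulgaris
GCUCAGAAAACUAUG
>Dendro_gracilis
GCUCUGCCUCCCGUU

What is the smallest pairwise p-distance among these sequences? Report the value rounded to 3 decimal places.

0.067

Pairwise Hamming distances:
  Calli_alba vs Junco_rubra: 1
  Calli_alba vs Hylo_vulgaris: 3
  Calli_alba vs Dendro_gracilis: 7
  Junco_rubra vs Hylo_vulgaris: 4
  Junco_rubra vs Dendro_gracilis: 8
  Hylo_vulgaris vs Dendro_gracilis: 8
The smallest is 1 mismatch, between Calli_alba and Junco_rubra; p = 1/15 = 0.067.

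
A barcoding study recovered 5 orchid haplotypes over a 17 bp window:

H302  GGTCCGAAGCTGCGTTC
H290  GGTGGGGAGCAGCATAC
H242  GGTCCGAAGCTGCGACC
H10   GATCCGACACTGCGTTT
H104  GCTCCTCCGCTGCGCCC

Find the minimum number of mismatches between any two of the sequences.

Pairwise Hamming distances:
  H302 vs H290: 6
  H302 vs H242: 2
  H302 vs H10: 4
  H302 vs H104: 6
  H290 vs H242: 7
  H290 vs H10: 10
  H290 vs H104: 10
  H242 vs H10: 6
  H242 vs H104: 5
  H10 vs H104: 7
The smallest is 2, between H302 and H242.

2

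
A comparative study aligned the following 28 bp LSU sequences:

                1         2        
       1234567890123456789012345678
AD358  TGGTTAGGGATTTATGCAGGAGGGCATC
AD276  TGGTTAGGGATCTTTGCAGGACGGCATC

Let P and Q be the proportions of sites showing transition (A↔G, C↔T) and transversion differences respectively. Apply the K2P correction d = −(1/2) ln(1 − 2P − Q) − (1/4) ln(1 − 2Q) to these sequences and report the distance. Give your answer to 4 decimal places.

Differing sites — 12:T/C (Ti); 14:A/T (Tv); 22:G/C (Tv).
Of the 3 differences, 1 transition and 2 transversions over 28 sites: P = 1/28 = 0.035714, Q = 2/28 = 0.071429.
d = −0.5·ln(0.857143) − 0.25·ln(0.857142) = −0.5·(-0.154151) − 0.25·(-0.154152) = 0.1156.

0.1156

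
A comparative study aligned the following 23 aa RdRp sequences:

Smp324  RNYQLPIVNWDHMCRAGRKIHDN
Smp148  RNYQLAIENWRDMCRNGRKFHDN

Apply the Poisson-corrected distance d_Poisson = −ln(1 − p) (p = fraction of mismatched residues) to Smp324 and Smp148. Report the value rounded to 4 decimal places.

0.3023

Mismatches occur at site 6 (P/A), site 8 (V/E), site 11 (D/R), site 12 (H/D), site 16 (A/N), site 20 (I/F).
p = 6/23 = 0.260870.
d = −ln(1 − 0.260870) = −ln(0.739130) = 0.3023.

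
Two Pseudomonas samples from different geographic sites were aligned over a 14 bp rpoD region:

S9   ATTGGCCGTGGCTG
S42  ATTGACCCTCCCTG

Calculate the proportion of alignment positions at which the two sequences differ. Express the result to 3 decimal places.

Mismatches occur at site 5 (G/A), site 8 (G/C), site 10 (G/C), site 11 (G/C).
There are 4 differences over 14 sites, so p = 4/14 = 0.286.

0.286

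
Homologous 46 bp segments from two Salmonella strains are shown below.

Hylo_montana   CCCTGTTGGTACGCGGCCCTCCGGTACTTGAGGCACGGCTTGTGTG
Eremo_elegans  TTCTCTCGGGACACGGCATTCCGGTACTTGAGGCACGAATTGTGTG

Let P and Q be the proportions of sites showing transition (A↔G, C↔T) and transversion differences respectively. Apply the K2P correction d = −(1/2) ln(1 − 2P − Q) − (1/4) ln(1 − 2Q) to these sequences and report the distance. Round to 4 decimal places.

Differing sites — 1:C/T (Ti); 2:C/T (Ti); 5:G/C (Tv); 7:T/C (Ti); 10:T/G (Tv); 13:G/A (Ti); 18:C/A (Tv); 19:C/T (Ti); 38:G/A (Ti); 39:C/A (Tv).
Of the 10 differences, 6 transitions and 4 transversions over 46 sites: P = 6/46 = 0.130435, Q = 4/46 = 0.086957.
d = −0.5·ln(0.652173) − 0.25·ln(0.826086) = −0.5·(-0.427445) − 0.25·(-0.191056) = 0.2615.

0.2615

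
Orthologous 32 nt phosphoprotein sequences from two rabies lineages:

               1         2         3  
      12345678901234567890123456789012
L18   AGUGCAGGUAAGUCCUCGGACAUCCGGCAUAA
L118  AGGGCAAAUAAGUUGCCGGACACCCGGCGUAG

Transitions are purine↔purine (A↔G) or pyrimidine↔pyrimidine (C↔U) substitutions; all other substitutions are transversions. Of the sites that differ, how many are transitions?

7

Differing sites — 3:U/G (Tv); 7:G/A (Ti); 8:G/A (Ti); 14:C/U (Ti); 15:C/G (Tv); 16:U/C (Ti); 23:U/C (Ti); 29:A/G (Ti); 32:A/G (Ti).
Of the 9 differences, 7 transitions and 2 transversions, so the answer is 7.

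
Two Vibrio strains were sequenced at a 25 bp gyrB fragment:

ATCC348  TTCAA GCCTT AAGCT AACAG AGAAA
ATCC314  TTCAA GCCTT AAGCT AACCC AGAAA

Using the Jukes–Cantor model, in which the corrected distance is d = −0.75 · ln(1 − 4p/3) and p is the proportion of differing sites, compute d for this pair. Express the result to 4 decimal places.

0.0846

Mismatches occur at site 19 (A↔C), site 20 (G↔C).
p = 2/25 = 0.080000.
d = −0.75 · ln(1 − (4/3)·0.080000) = −0.75 · ln(0.893333) = −0.75 · (-0.112796) = 0.0846.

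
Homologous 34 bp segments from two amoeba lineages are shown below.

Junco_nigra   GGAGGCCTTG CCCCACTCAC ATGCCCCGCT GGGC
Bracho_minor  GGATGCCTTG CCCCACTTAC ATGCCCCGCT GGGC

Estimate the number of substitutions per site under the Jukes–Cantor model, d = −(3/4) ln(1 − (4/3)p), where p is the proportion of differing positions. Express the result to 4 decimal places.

0.0613

Differing sites — 4:G/T; 18:C/T.
p = 2/34 = 0.058824.
d = −0.75 · ln(1 − (4/3)·0.058824) = −0.75 · ln(0.921568) = −0.75 · (-0.081679) = 0.0613.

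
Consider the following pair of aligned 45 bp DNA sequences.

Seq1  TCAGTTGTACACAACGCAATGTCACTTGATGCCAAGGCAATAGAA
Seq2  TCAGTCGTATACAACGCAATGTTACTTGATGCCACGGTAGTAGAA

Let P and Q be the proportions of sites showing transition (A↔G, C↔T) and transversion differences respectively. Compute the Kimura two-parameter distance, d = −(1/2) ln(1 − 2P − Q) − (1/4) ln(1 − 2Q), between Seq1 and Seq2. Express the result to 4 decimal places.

0.1515

Differing sites — 6:T/C (Ti); 10:C/T (Ti); 23:C/T (Ti); 35:A/C (Tv); 38:C/T (Ti); 40:A/G (Ti).
Of the 6 differences, 5 transitions and 1 transversion over 45 sites: P = 5/45 = 0.111111, Q = 1/45 = 0.022222.
d = −0.5·ln(0.755556) − 0.25·ln(0.955556) = −0.5·(-0.280301) − 0.25·(-0.045462) = 0.1515.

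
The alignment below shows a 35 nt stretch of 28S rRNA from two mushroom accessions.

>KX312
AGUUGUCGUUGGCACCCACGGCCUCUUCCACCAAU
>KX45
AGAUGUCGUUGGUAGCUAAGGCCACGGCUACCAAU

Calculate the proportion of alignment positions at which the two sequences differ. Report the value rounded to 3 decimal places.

Mismatches occur at site 3 (U→A), site 13 (C→U), site 15 (C→G), site 17 (C→U), site 19 (C→A), site 24 (U→A), site 26 (U→G), site 27 (U→G), site 29 (C→U).
There are 9 differences over 35 sites, so p = 9/35 = 0.257.

0.257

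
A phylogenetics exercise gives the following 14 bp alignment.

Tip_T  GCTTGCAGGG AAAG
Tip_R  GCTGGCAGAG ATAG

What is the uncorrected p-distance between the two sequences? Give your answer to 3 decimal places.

0.214

Mismatches occur at site 4 (T/G), site 9 (G/A), site 12 (A/T).
There are 3 differences over 14 sites, so p = 3/14 = 0.214.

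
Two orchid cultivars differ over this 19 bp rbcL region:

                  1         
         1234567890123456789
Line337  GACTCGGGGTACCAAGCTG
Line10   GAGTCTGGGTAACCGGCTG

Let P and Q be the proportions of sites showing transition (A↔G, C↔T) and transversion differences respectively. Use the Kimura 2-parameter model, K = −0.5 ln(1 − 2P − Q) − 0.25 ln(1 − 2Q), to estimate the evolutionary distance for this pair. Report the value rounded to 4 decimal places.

0.3264

The sequences differ at positions 3 (C/G, transversion), 6 (G/T, transversion), 12 (C/A, transversion), 14 (A/C, transversion), 15 (A/G, transition).
Of the 5 differences, 1 transition and 4 transversions over 19 sites: P = 1/19 = 0.052632, Q = 4/19 = 0.210526.
d = −0.5·ln(0.684210) − 0.25·ln(0.578948) = −0.5·(-0.379490) − 0.25·(-0.546543) = 0.3264.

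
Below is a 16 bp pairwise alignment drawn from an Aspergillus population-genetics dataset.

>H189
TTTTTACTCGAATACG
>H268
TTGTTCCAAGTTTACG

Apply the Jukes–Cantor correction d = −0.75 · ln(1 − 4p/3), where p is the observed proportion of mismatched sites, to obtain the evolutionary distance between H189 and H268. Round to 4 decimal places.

0.5199

Mismatches occur at site 3 (T→G), site 6 (A→C), site 8 (T→A), site 9 (C→A), site 11 (A→T), site 12 (A→T).
p = 6/16 = 0.375000.
d = −0.75 · ln(1 − (4/3)·0.375000) = −0.75 · ln(0.500000) = −0.75 · (-0.693147) = 0.5199.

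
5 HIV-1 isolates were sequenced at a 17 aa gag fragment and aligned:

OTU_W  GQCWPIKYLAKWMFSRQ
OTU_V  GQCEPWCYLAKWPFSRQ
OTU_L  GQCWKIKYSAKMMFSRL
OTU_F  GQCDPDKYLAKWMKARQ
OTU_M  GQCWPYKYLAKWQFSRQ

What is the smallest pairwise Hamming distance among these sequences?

Pairwise Hamming distances:
  OTU_W vs OTU_V: 4
  OTU_W vs OTU_L: 4
  OTU_W vs OTU_F: 4
  OTU_W vs OTU_M: 2
  OTU_V vs OTU_L: 8
  OTU_V vs OTU_F: 6
  OTU_V vs OTU_M: 4
  OTU_L vs OTU_F: 8
  OTU_L vs OTU_M: 6
  OTU_F vs OTU_M: 5
The smallest is 2, between OTU_W and OTU_M.

2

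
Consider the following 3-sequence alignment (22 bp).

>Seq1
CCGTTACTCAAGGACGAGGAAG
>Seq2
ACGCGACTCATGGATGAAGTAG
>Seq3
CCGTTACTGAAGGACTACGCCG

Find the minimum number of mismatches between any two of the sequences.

Pairwise Hamming distances:
  Seq1 vs Seq2: 7
  Seq1 vs Seq3: 5
  Seq2 vs Seq3: 10
The smallest is 5, between Seq1 and Seq3.

5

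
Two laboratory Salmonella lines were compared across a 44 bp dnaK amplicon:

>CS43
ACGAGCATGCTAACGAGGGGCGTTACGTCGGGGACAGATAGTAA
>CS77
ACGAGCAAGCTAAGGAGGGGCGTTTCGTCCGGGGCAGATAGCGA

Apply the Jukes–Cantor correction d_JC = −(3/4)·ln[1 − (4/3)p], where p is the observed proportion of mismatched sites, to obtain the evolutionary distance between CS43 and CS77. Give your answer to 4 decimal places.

The sequences differ at positions 8 (T/A), 14 (C/G), 25 (A/T), 30 (G/C), 34 (A/G), 42 (T/C), 43 (A/G).
p = 7/44 = 0.159091.
d = −0.75 · ln(1 − (4/3)·0.159091) = −0.75 · ln(0.787879) = −0.75 · (-0.238411) = 0.1788.

0.1788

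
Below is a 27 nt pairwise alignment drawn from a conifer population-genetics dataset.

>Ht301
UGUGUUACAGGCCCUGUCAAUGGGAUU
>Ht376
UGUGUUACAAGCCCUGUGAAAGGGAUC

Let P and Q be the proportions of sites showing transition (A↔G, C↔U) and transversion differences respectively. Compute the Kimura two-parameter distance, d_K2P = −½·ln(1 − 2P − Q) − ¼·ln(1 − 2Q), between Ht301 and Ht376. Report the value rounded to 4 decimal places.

0.1657

The sequences differ at positions 10 (G/A, transition), 18 (C/G, transversion), 21 (U/A, transversion), 27 (U/C, transition).
Of the 4 differences, 2 transitions and 2 transversions over 27 sites: P = 2/27 = 0.074074, Q = 2/27 = 0.074074.
d = −0.5·ln(0.777778) − 0.25·ln(0.851852) = −0.5·(-0.251314) − 0.25·(-0.160342) = 0.1657.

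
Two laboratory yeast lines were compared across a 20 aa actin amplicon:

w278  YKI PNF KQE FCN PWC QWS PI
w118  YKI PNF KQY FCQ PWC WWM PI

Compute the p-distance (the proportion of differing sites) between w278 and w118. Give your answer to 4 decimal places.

0.2000

Differing sites — 9:E/Y; 12:N/Q; 16:Q/W; 18:S/M.
There are 4 differences over 20 sites, so p = 4/20 = 0.2000.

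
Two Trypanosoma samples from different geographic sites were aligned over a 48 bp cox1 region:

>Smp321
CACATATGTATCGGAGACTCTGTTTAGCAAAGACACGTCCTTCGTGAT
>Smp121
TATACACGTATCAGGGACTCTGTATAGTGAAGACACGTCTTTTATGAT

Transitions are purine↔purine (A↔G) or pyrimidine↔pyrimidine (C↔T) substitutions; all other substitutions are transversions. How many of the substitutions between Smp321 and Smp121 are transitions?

11

Mismatches occur at site 1 (C/T, transition), site 3 (C/T, transition), site 5 (T/C, transition), site 7 (T/C, transition), site 13 (G/A, transition), site 15 (A/G, transition), site 24 (T/A, transversion), site 28 (C/T, transition), site 29 (A/G, transition), site 40 (C/T, transition), site 43 (C/T, transition), site 44 (G/A, transition).
Of the 12 differences, 11 transitions and 1 transversion, so the answer is 11.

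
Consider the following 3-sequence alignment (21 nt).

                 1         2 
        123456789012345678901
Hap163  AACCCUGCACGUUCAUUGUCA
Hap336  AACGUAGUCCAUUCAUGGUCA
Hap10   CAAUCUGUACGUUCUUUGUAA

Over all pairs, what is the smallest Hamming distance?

Pairwise Hamming distances:
  Hap163 vs Hap336: 7
  Hap163 vs Hap10: 6
  Hap336 vs Hap10: 10
The smallest is 6, between Hap163 and Hap10.

6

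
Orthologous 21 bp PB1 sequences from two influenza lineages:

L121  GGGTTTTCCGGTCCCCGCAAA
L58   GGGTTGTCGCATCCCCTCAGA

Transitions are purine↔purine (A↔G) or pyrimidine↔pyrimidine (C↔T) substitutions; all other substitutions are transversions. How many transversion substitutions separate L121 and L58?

The sequences differ at positions 6 (T/G, transversion), 9 (C/G, transversion), 10 (G/C, transversion), 11 (G/A, transition), 17 (G/T, transversion), 20 (A/G, transition).
Of the 6 differences, 2 transitions and 4 transversions, so the answer is 4.

4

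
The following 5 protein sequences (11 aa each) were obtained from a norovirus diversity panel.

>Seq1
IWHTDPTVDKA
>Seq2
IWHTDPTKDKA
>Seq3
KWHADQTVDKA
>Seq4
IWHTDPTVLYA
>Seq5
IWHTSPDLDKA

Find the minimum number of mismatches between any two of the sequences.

1

Pairwise Hamming distances:
  Seq1 vs Seq2: 1
  Seq1 vs Seq3: 3
  Seq1 vs Seq4: 2
  Seq1 vs Seq5: 3
  Seq2 vs Seq3: 4
  Seq2 vs Seq4: 3
  Seq2 vs Seq5: 3
  Seq3 vs Seq4: 5
  Seq3 vs Seq5: 6
  Seq4 vs Seq5: 5
The smallest is 1, between Seq1 and Seq2.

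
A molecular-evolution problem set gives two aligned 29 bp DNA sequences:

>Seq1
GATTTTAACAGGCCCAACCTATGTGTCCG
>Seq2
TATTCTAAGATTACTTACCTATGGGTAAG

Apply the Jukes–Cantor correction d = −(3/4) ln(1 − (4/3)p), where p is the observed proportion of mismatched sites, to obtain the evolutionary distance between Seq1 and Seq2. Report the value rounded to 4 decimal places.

0.5285

The sequences differ at positions 1 (G/T), 5 (T/C), 9 (C/G), 11 (G/T), 12 (G/T), 13 (C/A), 15 (C/T), 16 (A/T), 24 (T/G), 27 (C/A), 28 (C/A).
p = 11/29 = 0.379310.
d = −0.75 · ln(1 − (4/3)·0.379310) = −0.75 · ln(0.494253) = −0.75 · (-0.704708) = 0.5285.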